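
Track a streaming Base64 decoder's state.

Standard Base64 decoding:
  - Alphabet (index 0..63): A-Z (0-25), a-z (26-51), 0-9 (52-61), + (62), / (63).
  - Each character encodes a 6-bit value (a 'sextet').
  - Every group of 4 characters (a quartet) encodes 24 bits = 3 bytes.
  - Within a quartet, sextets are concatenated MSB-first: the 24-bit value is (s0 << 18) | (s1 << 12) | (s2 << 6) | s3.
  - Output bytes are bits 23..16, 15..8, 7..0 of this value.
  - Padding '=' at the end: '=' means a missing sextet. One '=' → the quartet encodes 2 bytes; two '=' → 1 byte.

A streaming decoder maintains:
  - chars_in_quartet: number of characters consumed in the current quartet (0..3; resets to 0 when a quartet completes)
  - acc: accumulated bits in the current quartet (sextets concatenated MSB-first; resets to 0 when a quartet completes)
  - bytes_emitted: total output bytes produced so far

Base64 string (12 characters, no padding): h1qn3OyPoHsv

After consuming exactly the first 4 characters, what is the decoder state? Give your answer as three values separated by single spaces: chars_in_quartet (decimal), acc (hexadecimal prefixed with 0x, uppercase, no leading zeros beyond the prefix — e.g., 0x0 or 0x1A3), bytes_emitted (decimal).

After char 0 ('h'=33): chars_in_quartet=1 acc=0x21 bytes_emitted=0
After char 1 ('1'=53): chars_in_quartet=2 acc=0x875 bytes_emitted=0
After char 2 ('q'=42): chars_in_quartet=3 acc=0x21D6A bytes_emitted=0
After char 3 ('n'=39): chars_in_quartet=4 acc=0x875AA7 -> emit 87 5A A7, reset; bytes_emitted=3

Answer: 0 0x0 3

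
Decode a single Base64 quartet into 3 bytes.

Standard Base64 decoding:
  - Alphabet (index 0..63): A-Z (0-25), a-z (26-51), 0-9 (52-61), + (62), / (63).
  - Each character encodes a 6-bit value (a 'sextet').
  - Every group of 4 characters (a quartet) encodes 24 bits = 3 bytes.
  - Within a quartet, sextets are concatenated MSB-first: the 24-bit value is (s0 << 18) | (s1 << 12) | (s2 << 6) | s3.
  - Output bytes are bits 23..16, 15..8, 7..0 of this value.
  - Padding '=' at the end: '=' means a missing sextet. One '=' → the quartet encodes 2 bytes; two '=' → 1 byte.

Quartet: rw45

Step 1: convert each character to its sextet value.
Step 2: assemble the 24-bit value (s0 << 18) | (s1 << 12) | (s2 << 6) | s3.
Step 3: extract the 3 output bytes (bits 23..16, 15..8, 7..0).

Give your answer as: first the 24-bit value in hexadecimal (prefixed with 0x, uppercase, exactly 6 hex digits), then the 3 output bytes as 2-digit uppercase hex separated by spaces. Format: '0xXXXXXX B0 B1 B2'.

Sextets: r=43, w=48, 4=56, 5=57
24-bit: (43<<18) | (48<<12) | (56<<6) | 57
      = 0xAC0000 | 0x030000 | 0x000E00 | 0x000039
      = 0xAF0E39
Bytes: (v>>16)&0xFF=AF, (v>>8)&0xFF=0E, v&0xFF=39

Answer: 0xAF0E39 AF 0E 39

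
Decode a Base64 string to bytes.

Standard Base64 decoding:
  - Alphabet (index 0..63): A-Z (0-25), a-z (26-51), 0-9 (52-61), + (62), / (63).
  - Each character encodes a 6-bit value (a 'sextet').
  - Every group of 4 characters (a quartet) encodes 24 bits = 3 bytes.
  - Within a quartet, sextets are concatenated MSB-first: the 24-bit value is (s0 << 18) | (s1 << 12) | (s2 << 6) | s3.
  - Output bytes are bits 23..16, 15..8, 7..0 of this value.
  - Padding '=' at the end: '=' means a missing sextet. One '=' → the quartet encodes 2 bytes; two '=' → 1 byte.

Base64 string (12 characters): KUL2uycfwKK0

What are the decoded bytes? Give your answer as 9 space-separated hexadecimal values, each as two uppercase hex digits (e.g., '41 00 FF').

After char 0 ('K'=10): chars_in_quartet=1 acc=0xA bytes_emitted=0
After char 1 ('U'=20): chars_in_quartet=2 acc=0x294 bytes_emitted=0
After char 2 ('L'=11): chars_in_quartet=3 acc=0xA50B bytes_emitted=0
After char 3 ('2'=54): chars_in_quartet=4 acc=0x2942F6 -> emit 29 42 F6, reset; bytes_emitted=3
After char 4 ('u'=46): chars_in_quartet=1 acc=0x2E bytes_emitted=3
After char 5 ('y'=50): chars_in_quartet=2 acc=0xBB2 bytes_emitted=3
After char 6 ('c'=28): chars_in_quartet=3 acc=0x2EC9C bytes_emitted=3
After char 7 ('f'=31): chars_in_quartet=4 acc=0xBB271F -> emit BB 27 1F, reset; bytes_emitted=6
After char 8 ('w'=48): chars_in_quartet=1 acc=0x30 bytes_emitted=6
After char 9 ('K'=10): chars_in_quartet=2 acc=0xC0A bytes_emitted=6
After char 10 ('K'=10): chars_in_quartet=3 acc=0x3028A bytes_emitted=6
After char 11 ('0'=52): chars_in_quartet=4 acc=0xC0A2B4 -> emit C0 A2 B4, reset; bytes_emitted=9

Answer: 29 42 F6 BB 27 1F C0 A2 B4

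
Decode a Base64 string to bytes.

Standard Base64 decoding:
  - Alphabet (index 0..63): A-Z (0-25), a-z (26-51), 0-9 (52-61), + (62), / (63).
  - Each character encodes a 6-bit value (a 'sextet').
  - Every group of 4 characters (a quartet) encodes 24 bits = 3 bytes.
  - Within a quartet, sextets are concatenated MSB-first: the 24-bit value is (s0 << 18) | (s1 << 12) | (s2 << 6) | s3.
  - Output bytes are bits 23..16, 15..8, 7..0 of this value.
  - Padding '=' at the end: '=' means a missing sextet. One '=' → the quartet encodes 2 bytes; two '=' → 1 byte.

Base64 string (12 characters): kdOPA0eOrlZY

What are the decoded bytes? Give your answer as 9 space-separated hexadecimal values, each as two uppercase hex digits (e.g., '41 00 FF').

After char 0 ('k'=36): chars_in_quartet=1 acc=0x24 bytes_emitted=0
After char 1 ('d'=29): chars_in_quartet=2 acc=0x91D bytes_emitted=0
After char 2 ('O'=14): chars_in_quartet=3 acc=0x2474E bytes_emitted=0
After char 3 ('P'=15): chars_in_quartet=4 acc=0x91D38F -> emit 91 D3 8F, reset; bytes_emitted=3
After char 4 ('A'=0): chars_in_quartet=1 acc=0x0 bytes_emitted=3
After char 5 ('0'=52): chars_in_quartet=2 acc=0x34 bytes_emitted=3
After char 6 ('e'=30): chars_in_quartet=3 acc=0xD1E bytes_emitted=3
After char 7 ('O'=14): chars_in_quartet=4 acc=0x3478E -> emit 03 47 8E, reset; bytes_emitted=6
After char 8 ('r'=43): chars_in_quartet=1 acc=0x2B bytes_emitted=6
After char 9 ('l'=37): chars_in_quartet=2 acc=0xAE5 bytes_emitted=6
After char 10 ('Z'=25): chars_in_quartet=3 acc=0x2B959 bytes_emitted=6
After char 11 ('Y'=24): chars_in_quartet=4 acc=0xAE5658 -> emit AE 56 58, reset; bytes_emitted=9

Answer: 91 D3 8F 03 47 8E AE 56 58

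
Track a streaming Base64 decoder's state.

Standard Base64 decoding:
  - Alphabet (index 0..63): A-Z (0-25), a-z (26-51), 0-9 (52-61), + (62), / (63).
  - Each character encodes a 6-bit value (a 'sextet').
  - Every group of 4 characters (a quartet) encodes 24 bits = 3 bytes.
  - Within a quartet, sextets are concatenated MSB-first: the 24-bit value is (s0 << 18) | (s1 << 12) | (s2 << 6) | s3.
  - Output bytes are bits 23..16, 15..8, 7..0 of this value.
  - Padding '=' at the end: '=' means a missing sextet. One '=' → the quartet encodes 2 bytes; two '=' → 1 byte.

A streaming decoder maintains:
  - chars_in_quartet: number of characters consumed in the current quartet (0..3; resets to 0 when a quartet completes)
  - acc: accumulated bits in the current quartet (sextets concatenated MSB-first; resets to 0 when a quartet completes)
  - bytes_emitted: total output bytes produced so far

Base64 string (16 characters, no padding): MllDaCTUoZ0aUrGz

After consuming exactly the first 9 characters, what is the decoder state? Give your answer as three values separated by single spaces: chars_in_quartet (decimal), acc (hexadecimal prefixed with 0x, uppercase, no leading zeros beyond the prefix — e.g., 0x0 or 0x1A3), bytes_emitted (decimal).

After char 0 ('M'=12): chars_in_quartet=1 acc=0xC bytes_emitted=0
After char 1 ('l'=37): chars_in_quartet=2 acc=0x325 bytes_emitted=0
After char 2 ('l'=37): chars_in_quartet=3 acc=0xC965 bytes_emitted=0
After char 3 ('D'=3): chars_in_quartet=4 acc=0x325943 -> emit 32 59 43, reset; bytes_emitted=3
After char 4 ('a'=26): chars_in_quartet=1 acc=0x1A bytes_emitted=3
After char 5 ('C'=2): chars_in_quartet=2 acc=0x682 bytes_emitted=3
After char 6 ('T'=19): chars_in_quartet=3 acc=0x1A093 bytes_emitted=3
After char 7 ('U'=20): chars_in_quartet=4 acc=0x6824D4 -> emit 68 24 D4, reset; bytes_emitted=6
After char 8 ('o'=40): chars_in_quartet=1 acc=0x28 bytes_emitted=6

Answer: 1 0x28 6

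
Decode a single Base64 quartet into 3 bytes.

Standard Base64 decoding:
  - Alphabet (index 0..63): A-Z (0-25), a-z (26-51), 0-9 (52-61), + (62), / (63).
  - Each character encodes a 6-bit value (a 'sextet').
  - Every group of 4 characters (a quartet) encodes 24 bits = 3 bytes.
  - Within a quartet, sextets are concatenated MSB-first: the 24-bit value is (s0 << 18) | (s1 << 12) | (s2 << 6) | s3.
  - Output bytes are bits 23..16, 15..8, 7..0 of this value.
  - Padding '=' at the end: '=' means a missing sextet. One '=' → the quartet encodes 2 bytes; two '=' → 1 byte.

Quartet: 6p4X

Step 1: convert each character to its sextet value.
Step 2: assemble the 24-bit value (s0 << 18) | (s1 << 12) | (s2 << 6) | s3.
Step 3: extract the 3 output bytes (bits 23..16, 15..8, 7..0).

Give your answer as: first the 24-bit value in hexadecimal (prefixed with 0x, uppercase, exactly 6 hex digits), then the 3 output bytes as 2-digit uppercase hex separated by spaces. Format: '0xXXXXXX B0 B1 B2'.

Sextets: 6=58, p=41, 4=56, X=23
24-bit: (58<<18) | (41<<12) | (56<<6) | 23
      = 0xE80000 | 0x029000 | 0x000E00 | 0x000017
      = 0xEA9E17
Bytes: (v>>16)&0xFF=EA, (v>>8)&0xFF=9E, v&0xFF=17

Answer: 0xEA9E17 EA 9E 17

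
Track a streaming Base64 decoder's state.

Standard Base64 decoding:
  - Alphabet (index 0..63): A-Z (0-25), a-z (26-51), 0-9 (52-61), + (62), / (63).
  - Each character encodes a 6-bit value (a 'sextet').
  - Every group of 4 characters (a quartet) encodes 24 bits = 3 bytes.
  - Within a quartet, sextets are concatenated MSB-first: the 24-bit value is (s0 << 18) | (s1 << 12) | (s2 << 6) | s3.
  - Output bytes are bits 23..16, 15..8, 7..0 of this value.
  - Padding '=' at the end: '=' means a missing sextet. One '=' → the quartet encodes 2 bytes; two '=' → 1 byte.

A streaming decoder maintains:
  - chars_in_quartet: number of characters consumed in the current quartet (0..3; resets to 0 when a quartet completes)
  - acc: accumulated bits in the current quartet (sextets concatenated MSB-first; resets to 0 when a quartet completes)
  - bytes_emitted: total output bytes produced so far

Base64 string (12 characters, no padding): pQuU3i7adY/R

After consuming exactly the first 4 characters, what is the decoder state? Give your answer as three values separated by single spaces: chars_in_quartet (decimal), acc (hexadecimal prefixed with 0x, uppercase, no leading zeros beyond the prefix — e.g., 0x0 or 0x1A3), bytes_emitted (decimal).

Answer: 0 0x0 3

Derivation:
After char 0 ('p'=41): chars_in_quartet=1 acc=0x29 bytes_emitted=0
After char 1 ('Q'=16): chars_in_quartet=2 acc=0xA50 bytes_emitted=0
After char 2 ('u'=46): chars_in_quartet=3 acc=0x2942E bytes_emitted=0
After char 3 ('U'=20): chars_in_quartet=4 acc=0xA50B94 -> emit A5 0B 94, reset; bytes_emitted=3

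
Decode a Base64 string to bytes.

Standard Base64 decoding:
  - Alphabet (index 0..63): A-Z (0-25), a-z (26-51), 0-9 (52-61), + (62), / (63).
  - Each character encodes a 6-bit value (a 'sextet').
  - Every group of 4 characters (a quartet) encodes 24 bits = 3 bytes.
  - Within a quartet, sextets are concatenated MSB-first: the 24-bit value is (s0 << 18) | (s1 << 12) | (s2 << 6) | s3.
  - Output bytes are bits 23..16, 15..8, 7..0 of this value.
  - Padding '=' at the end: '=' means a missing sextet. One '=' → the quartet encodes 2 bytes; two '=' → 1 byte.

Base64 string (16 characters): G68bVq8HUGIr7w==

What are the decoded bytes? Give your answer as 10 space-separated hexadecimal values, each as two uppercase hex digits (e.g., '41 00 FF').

Answer: 1B AF 1B 56 AF 07 50 62 2B EF

Derivation:
After char 0 ('G'=6): chars_in_quartet=1 acc=0x6 bytes_emitted=0
After char 1 ('6'=58): chars_in_quartet=2 acc=0x1BA bytes_emitted=0
After char 2 ('8'=60): chars_in_quartet=3 acc=0x6EBC bytes_emitted=0
After char 3 ('b'=27): chars_in_quartet=4 acc=0x1BAF1B -> emit 1B AF 1B, reset; bytes_emitted=3
After char 4 ('V'=21): chars_in_quartet=1 acc=0x15 bytes_emitted=3
After char 5 ('q'=42): chars_in_quartet=2 acc=0x56A bytes_emitted=3
After char 6 ('8'=60): chars_in_quartet=3 acc=0x15ABC bytes_emitted=3
After char 7 ('H'=7): chars_in_quartet=4 acc=0x56AF07 -> emit 56 AF 07, reset; bytes_emitted=6
After char 8 ('U'=20): chars_in_quartet=1 acc=0x14 bytes_emitted=6
After char 9 ('G'=6): chars_in_quartet=2 acc=0x506 bytes_emitted=6
After char 10 ('I'=8): chars_in_quartet=3 acc=0x14188 bytes_emitted=6
After char 11 ('r'=43): chars_in_quartet=4 acc=0x50622B -> emit 50 62 2B, reset; bytes_emitted=9
After char 12 ('7'=59): chars_in_quartet=1 acc=0x3B bytes_emitted=9
After char 13 ('w'=48): chars_in_quartet=2 acc=0xEF0 bytes_emitted=9
Padding '==': partial quartet acc=0xEF0 -> emit EF; bytes_emitted=10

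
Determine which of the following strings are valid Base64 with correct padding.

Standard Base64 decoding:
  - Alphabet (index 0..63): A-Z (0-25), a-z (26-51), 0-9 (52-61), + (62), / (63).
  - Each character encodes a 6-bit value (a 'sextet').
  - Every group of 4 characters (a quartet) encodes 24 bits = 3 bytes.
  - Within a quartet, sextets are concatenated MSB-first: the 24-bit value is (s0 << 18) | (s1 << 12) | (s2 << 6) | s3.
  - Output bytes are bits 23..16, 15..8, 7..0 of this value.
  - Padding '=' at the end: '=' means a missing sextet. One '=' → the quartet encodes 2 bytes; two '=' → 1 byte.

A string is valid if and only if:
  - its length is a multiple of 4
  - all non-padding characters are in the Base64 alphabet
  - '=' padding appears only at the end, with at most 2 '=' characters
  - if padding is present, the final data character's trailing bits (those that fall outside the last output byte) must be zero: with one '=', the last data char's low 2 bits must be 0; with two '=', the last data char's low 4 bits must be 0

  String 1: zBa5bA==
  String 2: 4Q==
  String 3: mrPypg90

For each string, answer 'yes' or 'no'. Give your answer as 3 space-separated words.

String 1: 'zBa5bA==' → valid
String 2: '4Q==' → valid
String 3: 'mrPypg90' → valid

Answer: yes yes yes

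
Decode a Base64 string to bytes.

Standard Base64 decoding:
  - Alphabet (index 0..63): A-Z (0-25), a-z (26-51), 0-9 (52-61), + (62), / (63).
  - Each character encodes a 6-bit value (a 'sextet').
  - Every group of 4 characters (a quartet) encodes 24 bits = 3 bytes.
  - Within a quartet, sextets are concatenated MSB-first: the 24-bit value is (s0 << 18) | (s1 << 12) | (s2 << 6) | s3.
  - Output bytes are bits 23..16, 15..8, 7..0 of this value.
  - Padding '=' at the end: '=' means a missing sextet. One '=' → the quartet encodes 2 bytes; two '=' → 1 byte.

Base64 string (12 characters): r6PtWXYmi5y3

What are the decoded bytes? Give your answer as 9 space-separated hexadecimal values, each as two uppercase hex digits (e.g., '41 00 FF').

Answer: AF A3 ED 59 76 26 8B 9C B7

Derivation:
After char 0 ('r'=43): chars_in_quartet=1 acc=0x2B bytes_emitted=0
After char 1 ('6'=58): chars_in_quartet=2 acc=0xAFA bytes_emitted=0
After char 2 ('P'=15): chars_in_quartet=3 acc=0x2BE8F bytes_emitted=0
After char 3 ('t'=45): chars_in_quartet=4 acc=0xAFA3ED -> emit AF A3 ED, reset; bytes_emitted=3
After char 4 ('W'=22): chars_in_quartet=1 acc=0x16 bytes_emitted=3
After char 5 ('X'=23): chars_in_quartet=2 acc=0x597 bytes_emitted=3
After char 6 ('Y'=24): chars_in_quartet=3 acc=0x165D8 bytes_emitted=3
After char 7 ('m'=38): chars_in_quartet=4 acc=0x597626 -> emit 59 76 26, reset; bytes_emitted=6
After char 8 ('i'=34): chars_in_quartet=1 acc=0x22 bytes_emitted=6
After char 9 ('5'=57): chars_in_quartet=2 acc=0x8B9 bytes_emitted=6
After char 10 ('y'=50): chars_in_quartet=3 acc=0x22E72 bytes_emitted=6
After char 11 ('3'=55): chars_in_quartet=4 acc=0x8B9CB7 -> emit 8B 9C B7, reset; bytes_emitted=9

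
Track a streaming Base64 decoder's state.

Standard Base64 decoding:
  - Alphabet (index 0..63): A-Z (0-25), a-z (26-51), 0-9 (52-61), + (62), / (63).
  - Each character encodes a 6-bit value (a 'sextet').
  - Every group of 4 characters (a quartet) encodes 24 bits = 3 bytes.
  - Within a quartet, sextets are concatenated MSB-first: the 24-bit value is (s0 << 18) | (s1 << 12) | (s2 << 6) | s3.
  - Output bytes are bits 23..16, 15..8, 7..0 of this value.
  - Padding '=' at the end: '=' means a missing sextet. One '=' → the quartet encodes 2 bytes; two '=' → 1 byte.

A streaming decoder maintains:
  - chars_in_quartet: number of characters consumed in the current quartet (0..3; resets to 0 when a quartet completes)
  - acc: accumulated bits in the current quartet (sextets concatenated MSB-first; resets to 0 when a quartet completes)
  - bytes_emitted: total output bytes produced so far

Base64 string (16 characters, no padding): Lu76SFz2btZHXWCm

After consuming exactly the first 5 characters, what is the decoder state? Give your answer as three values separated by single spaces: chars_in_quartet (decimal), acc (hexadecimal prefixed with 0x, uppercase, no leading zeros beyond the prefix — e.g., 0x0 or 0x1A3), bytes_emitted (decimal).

Answer: 1 0x12 3

Derivation:
After char 0 ('L'=11): chars_in_quartet=1 acc=0xB bytes_emitted=0
After char 1 ('u'=46): chars_in_quartet=2 acc=0x2EE bytes_emitted=0
After char 2 ('7'=59): chars_in_quartet=3 acc=0xBBBB bytes_emitted=0
After char 3 ('6'=58): chars_in_quartet=4 acc=0x2EEEFA -> emit 2E EE FA, reset; bytes_emitted=3
After char 4 ('S'=18): chars_in_quartet=1 acc=0x12 bytes_emitted=3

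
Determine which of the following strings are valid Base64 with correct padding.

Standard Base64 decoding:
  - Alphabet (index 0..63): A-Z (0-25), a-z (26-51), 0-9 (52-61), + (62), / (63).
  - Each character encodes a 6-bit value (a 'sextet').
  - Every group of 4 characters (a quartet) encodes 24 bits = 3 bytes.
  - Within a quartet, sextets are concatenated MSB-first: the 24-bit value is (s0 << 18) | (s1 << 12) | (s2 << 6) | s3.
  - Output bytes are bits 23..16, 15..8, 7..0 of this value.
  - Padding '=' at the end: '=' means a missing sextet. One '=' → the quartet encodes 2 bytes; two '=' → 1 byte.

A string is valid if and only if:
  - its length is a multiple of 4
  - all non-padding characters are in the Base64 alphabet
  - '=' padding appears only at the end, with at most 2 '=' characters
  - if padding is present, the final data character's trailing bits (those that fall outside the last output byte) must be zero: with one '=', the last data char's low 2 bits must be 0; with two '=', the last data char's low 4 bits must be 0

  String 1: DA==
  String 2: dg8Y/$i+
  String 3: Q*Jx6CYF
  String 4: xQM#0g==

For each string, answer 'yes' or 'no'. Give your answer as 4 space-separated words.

String 1: 'DA==' → valid
String 2: 'dg8Y/$i+' → invalid (bad char(s): ['$'])
String 3: 'Q*Jx6CYF' → invalid (bad char(s): ['*'])
String 4: 'xQM#0g==' → invalid (bad char(s): ['#'])

Answer: yes no no no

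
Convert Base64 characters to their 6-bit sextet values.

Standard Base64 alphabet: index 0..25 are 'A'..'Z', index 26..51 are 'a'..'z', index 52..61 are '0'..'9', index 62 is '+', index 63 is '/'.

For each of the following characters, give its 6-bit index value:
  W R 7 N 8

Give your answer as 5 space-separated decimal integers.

Answer: 22 17 59 13 60

Derivation:
'W': A..Z range, ord('W') − ord('A') = 22
'R': A..Z range, ord('R') − ord('A') = 17
'7': 0..9 range, 52 + ord('7') − ord('0') = 59
'N': A..Z range, ord('N') − ord('A') = 13
'8': 0..9 range, 52 + ord('8') − ord('0') = 60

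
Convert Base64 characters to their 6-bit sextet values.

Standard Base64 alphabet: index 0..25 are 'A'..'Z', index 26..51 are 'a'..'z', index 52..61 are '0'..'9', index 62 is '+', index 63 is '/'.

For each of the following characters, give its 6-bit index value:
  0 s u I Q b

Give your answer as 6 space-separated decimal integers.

'0': 0..9 range, 52 + ord('0') − ord('0') = 52
's': a..z range, 26 + ord('s') − ord('a') = 44
'u': a..z range, 26 + ord('u') − ord('a') = 46
'I': A..Z range, ord('I') − ord('A') = 8
'Q': A..Z range, ord('Q') − ord('A') = 16
'b': a..z range, 26 + ord('b') − ord('a') = 27

Answer: 52 44 46 8 16 27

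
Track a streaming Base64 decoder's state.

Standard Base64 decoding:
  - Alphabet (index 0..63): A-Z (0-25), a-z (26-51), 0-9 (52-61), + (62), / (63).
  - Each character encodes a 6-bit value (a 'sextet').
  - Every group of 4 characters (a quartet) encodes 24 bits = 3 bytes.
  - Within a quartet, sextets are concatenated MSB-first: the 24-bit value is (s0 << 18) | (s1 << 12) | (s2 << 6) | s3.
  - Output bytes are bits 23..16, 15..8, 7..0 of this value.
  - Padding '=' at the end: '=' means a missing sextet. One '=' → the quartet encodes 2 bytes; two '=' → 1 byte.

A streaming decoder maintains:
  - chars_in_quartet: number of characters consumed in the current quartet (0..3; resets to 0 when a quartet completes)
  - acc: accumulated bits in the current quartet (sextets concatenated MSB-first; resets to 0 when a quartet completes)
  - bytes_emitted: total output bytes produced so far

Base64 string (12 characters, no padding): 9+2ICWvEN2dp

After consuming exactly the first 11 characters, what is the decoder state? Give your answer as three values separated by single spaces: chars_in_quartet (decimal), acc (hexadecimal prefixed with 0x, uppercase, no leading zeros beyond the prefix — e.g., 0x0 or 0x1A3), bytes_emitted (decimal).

Answer: 3 0xDD9D 6

Derivation:
After char 0 ('9'=61): chars_in_quartet=1 acc=0x3D bytes_emitted=0
After char 1 ('+'=62): chars_in_quartet=2 acc=0xF7E bytes_emitted=0
After char 2 ('2'=54): chars_in_quartet=3 acc=0x3DFB6 bytes_emitted=0
After char 3 ('I'=8): chars_in_quartet=4 acc=0xF7ED88 -> emit F7 ED 88, reset; bytes_emitted=3
After char 4 ('C'=2): chars_in_quartet=1 acc=0x2 bytes_emitted=3
After char 5 ('W'=22): chars_in_quartet=2 acc=0x96 bytes_emitted=3
After char 6 ('v'=47): chars_in_quartet=3 acc=0x25AF bytes_emitted=3
After char 7 ('E'=4): chars_in_quartet=4 acc=0x96BC4 -> emit 09 6B C4, reset; bytes_emitted=6
After char 8 ('N'=13): chars_in_quartet=1 acc=0xD bytes_emitted=6
After char 9 ('2'=54): chars_in_quartet=2 acc=0x376 bytes_emitted=6
After char 10 ('d'=29): chars_in_quartet=3 acc=0xDD9D bytes_emitted=6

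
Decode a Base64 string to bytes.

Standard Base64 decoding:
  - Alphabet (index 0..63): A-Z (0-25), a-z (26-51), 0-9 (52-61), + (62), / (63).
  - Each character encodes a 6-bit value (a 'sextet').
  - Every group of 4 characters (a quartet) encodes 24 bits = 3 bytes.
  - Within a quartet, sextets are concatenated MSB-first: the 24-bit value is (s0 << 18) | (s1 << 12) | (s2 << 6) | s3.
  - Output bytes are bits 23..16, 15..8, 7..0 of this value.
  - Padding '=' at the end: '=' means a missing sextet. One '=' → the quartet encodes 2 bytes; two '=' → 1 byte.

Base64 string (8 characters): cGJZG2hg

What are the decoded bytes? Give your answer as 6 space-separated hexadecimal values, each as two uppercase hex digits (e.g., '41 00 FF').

Answer: 70 62 59 1B 68 60

Derivation:
After char 0 ('c'=28): chars_in_quartet=1 acc=0x1C bytes_emitted=0
After char 1 ('G'=6): chars_in_quartet=2 acc=0x706 bytes_emitted=0
After char 2 ('J'=9): chars_in_quartet=3 acc=0x1C189 bytes_emitted=0
After char 3 ('Z'=25): chars_in_quartet=4 acc=0x706259 -> emit 70 62 59, reset; bytes_emitted=3
After char 4 ('G'=6): chars_in_quartet=1 acc=0x6 bytes_emitted=3
After char 5 ('2'=54): chars_in_quartet=2 acc=0x1B6 bytes_emitted=3
After char 6 ('h'=33): chars_in_quartet=3 acc=0x6DA1 bytes_emitted=3
After char 7 ('g'=32): chars_in_quartet=4 acc=0x1B6860 -> emit 1B 68 60, reset; bytes_emitted=6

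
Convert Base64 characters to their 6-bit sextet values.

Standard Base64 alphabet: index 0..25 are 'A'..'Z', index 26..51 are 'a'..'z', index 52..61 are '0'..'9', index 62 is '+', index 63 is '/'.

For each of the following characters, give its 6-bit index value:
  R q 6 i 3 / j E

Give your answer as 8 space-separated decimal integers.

Answer: 17 42 58 34 55 63 35 4

Derivation:
'R': A..Z range, ord('R') − ord('A') = 17
'q': a..z range, 26 + ord('q') − ord('a') = 42
'6': 0..9 range, 52 + ord('6') − ord('0') = 58
'i': a..z range, 26 + ord('i') − ord('a') = 34
'3': 0..9 range, 52 + ord('3') − ord('0') = 55
'/': index 63
'j': a..z range, 26 + ord('j') − ord('a') = 35
'E': A..Z range, ord('E') − ord('A') = 4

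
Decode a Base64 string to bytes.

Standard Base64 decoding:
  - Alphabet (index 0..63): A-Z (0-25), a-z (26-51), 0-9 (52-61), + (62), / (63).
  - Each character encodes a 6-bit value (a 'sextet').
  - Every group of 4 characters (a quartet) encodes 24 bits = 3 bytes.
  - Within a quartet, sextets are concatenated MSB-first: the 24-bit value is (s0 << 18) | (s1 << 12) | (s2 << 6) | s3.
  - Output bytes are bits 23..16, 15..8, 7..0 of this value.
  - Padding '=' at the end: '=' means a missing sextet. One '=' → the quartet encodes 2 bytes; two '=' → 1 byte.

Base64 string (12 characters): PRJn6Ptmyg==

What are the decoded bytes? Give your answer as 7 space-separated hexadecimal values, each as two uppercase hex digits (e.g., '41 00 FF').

After char 0 ('P'=15): chars_in_quartet=1 acc=0xF bytes_emitted=0
After char 1 ('R'=17): chars_in_quartet=2 acc=0x3D1 bytes_emitted=0
After char 2 ('J'=9): chars_in_quartet=3 acc=0xF449 bytes_emitted=0
After char 3 ('n'=39): chars_in_quartet=4 acc=0x3D1267 -> emit 3D 12 67, reset; bytes_emitted=3
After char 4 ('6'=58): chars_in_quartet=1 acc=0x3A bytes_emitted=3
After char 5 ('P'=15): chars_in_quartet=2 acc=0xE8F bytes_emitted=3
After char 6 ('t'=45): chars_in_quartet=3 acc=0x3A3ED bytes_emitted=3
After char 7 ('m'=38): chars_in_quartet=4 acc=0xE8FB66 -> emit E8 FB 66, reset; bytes_emitted=6
After char 8 ('y'=50): chars_in_quartet=1 acc=0x32 bytes_emitted=6
After char 9 ('g'=32): chars_in_quartet=2 acc=0xCA0 bytes_emitted=6
Padding '==': partial quartet acc=0xCA0 -> emit CA; bytes_emitted=7

Answer: 3D 12 67 E8 FB 66 CA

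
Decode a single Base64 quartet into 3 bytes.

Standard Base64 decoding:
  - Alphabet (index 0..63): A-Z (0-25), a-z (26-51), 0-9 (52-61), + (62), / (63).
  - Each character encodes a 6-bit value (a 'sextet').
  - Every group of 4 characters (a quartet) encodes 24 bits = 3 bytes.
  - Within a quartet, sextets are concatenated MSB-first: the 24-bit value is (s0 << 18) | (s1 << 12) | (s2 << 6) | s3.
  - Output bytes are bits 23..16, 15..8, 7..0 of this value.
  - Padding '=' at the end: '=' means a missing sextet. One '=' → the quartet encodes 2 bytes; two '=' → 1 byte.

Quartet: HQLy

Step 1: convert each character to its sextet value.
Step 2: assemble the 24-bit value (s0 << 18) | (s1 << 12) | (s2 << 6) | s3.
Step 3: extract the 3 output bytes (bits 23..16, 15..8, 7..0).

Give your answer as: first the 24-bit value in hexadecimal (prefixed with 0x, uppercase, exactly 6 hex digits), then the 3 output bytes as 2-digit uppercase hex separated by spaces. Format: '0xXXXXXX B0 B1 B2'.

Sextets: H=7, Q=16, L=11, y=50
24-bit: (7<<18) | (16<<12) | (11<<6) | 50
      = 0x1C0000 | 0x010000 | 0x0002C0 | 0x000032
      = 0x1D02F2
Bytes: (v>>16)&0xFF=1D, (v>>8)&0xFF=02, v&0xFF=F2

Answer: 0x1D02F2 1D 02 F2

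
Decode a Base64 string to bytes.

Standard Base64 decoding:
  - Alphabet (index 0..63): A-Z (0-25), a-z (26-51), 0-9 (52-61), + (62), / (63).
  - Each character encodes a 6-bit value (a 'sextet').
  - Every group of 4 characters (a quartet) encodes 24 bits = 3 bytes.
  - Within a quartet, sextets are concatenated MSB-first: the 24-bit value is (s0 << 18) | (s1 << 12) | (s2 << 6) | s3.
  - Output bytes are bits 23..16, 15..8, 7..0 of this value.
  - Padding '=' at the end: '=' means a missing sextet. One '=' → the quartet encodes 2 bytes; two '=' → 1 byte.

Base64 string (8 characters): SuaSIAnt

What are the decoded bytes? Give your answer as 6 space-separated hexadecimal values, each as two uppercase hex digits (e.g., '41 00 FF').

After char 0 ('S'=18): chars_in_quartet=1 acc=0x12 bytes_emitted=0
After char 1 ('u'=46): chars_in_quartet=2 acc=0x4AE bytes_emitted=0
After char 2 ('a'=26): chars_in_quartet=3 acc=0x12B9A bytes_emitted=0
After char 3 ('S'=18): chars_in_quartet=4 acc=0x4AE692 -> emit 4A E6 92, reset; bytes_emitted=3
After char 4 ('I'=8): chars_in_quartet=1 acc=0x8 bytes_emitted=3
After char 5 ('A'=0): chars_in_quartet=2 acc=0x200 bytes_emitted=3
After char 6 ('n'=39): chars_in_quartet=3 acc=0x8027 bytes_emitted=3
After char 7 ('t'=45): chars_in_quartet=4 acc=0x2009ED -> emit 20 09 ED, reset; bytes_emitted=6

Answer: 4A E6 92 20 09 ED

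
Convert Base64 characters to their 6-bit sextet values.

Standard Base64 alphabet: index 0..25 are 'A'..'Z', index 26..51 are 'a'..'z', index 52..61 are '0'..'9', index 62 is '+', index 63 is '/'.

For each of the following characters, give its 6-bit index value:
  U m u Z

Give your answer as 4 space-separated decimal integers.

'U': A..Z range, ord('U') − ord('A') = 20
'm': a..z range, 26 + ord('m') − ord('a') = 38
'u': a..z range, 26 + ord('u') − ord('a') = 46
'Z': A..Z range, ord('Z') − ord('A') = 25

Answer: 20 38 46 25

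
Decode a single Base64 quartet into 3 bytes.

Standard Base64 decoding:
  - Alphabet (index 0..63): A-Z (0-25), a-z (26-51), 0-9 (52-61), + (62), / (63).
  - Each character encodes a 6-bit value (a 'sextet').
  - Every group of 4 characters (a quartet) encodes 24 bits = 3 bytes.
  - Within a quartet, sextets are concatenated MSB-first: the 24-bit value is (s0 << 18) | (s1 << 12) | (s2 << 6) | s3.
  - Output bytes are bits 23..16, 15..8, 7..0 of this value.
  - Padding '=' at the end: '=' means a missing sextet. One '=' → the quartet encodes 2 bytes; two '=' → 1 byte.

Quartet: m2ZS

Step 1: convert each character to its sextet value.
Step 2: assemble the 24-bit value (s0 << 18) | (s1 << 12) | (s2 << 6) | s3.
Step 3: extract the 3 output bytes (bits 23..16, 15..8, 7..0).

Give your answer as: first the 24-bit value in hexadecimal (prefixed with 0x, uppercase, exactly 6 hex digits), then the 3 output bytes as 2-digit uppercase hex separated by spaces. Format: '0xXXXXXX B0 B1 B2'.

Answer: 0x9B6652 9B 66 52

Derivation:
Sextets: m=38, 2=54, Z=25, S=18
24-bit: (38<<18) | (54<<12) | (25<<6) | 18
      = 0x980000 | 0x036000 | 0x000640 | 0x000012
      = 0x9B6652
Bytes: (v>>16)&0xFF=9B, (v>>8)&0xFF=66, v&0xFF=52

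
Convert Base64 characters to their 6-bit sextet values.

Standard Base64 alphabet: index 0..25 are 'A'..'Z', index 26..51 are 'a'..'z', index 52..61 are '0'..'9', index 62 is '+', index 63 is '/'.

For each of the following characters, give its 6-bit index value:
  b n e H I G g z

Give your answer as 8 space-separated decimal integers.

Answer: 27 39 30 7 8 6 32 51

Derivation:
'b': a..z range, 26 + ord('b') − ord('a') = 27
'n': a..z range, 26 + ord('n') − ord('a') = 39
'e': a..z range, 26 + ord('e') − ord('a') = 30
'H': A..Z range, ord('H') − ord('A') = 7
'I': A..Z range, ord('I') − ord('A') = 8
'G': A..Z range, ord('G') − ord('A') = 6
'g': a..z range, 26 + ord('g') − ord('a') = 32
'z': a..z range, 26 + ord('z') − ord('a') = 51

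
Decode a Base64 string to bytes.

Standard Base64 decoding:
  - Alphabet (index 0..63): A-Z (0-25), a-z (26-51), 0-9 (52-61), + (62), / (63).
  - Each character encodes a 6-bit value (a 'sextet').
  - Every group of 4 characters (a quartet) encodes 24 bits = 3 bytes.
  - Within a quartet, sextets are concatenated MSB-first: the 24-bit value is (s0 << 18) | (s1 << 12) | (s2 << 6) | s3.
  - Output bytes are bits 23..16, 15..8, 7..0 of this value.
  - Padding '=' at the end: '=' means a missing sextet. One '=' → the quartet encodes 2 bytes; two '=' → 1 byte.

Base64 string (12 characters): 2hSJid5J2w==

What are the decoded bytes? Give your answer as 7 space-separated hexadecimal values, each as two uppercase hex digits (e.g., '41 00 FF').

Answer: DA 14 89 89 DE 49 DB

Derivation:
After char 0 ('2'=54): chars_in_quartet=1 acc=0x36 bytes_emitted=0
After char 1 ('h'=33): chars_in_quartet=2 acc=0xDA1 bytes_emitted=0
After char 2 ('S'=18): chars_in_quartet=3 acc=0x36852 bytes_emitted=0
After char 3 ('J'=9): chars_in_quartet=4 acc=0xDA1489 -> emit DA 14 89, reset; bytes_emitted=3
After char 4 ('i'=34): chars_in_quartet=1 acc=0x22 bytes_emitted=3
After char 5 ('d'=29): chars_in_quartet=2 acc=0x89D bytes_emitted=3
After char 6 ('5'=57): chars_in_quartet=3 acc=0x22779 bytes_emitted=3
After char 7 ('J'=9): chars_in_quartet=4 acc=0x89DE49 -> emit 89 DE 49, reset; bytes_emitted=6
After char 8 ('2'=54): chars_in_quartet=1 acc=0x36 bytes_emitted=6
After char 9 ('w'=48): chars_in_quartet=2 acc=0xDB0 bytes_emitted=6
Padding '==': partial quartet acc=0xDB0 -> emit DB; bytes_emitted=7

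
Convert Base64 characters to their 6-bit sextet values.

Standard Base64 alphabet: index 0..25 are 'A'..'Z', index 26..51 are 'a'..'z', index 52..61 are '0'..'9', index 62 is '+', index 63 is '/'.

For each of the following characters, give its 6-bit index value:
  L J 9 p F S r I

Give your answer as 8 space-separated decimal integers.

'L': A..Z range, ord('L') − ord('A') = 11
'J': A..Z range, ord('J') − ord('A') = 9
'9': 0..9 range, 52 + ord('9') − ord('0') = 61
'p': a..z range, 26 + ord('p') − ord('a') = 41
'F': A..Z range, ord('F') − ord('A') = 5
'S': A..Z range, ord('S') − ord('A') = 18
'r': a..z range, 26 + ord('r') − ord('a') = 43
'I': A..Z range, ord('I') − ord('A') = 8

Answer: 11 9 61 41 5 18 43 8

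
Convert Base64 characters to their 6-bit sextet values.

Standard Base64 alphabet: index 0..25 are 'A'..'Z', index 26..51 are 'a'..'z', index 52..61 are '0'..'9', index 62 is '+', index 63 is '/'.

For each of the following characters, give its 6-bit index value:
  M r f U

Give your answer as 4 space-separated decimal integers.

Answer: 12 43 31 20

Derivation:
'M': A..Z range, ord('M') − ord('A') = 12
'r': a..z range, 26 + ord('r') − ord('a') = 43
'f': a..z range, 26 + ord('f') − ord('a') = 31
'U': A..Z range, ord('U') − ord('A') = 20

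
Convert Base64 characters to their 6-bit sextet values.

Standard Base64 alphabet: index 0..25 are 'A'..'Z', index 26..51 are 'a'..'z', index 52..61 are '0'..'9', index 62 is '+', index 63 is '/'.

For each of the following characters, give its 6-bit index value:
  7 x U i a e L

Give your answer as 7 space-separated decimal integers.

'7': 0..9 range, 52 + ord('7') − ord('0') = 59
'x': a..z range, 26 + ord('x') − ord('a') = 49
'U': A..Z range, ord('U') − ord('A') = 20
'i': a..z range, 26 + ord('i') − ord('a') = 34
'a': a..z range, 26 + ord('a') − ord('a') = 26
'e': a..z range, 26 + ord('e') − ord('a') = 30
'L': A..Z range, ord('L') − ord('A') = 11

Answer: 59 49 20 34 26 30 11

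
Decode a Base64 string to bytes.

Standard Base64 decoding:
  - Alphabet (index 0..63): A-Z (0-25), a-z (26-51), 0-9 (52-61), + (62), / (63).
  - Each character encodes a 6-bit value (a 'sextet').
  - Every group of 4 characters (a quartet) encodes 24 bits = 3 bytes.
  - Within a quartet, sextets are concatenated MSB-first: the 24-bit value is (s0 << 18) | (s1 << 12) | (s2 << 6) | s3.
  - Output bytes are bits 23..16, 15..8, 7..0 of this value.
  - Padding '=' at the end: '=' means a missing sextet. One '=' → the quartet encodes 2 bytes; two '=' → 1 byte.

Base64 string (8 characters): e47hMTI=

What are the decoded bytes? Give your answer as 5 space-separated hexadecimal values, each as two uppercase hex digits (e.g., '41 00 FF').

Answer: 7B 8E E1 31 32

Derivation:
After char 0 ('e'=30): chars_in_quartet=1 acc=0x1E bytes_emitted=0
After char 1 ('4'=56): chars_in_quartet=2 acc=0x7B8 bytes_emitted=0
After char 2 ('7'=59): chars_in_quartet=3 acc=0x1EE3B bytes_emitted=0
After char 3 ('h'=33): chars_in_quartet=4 acc=0x7B8EE1 -> emit 7B 8E E1, reset; bytes_emitted=3
After char 4 ('M'=12): chars_in_quartet=1 acc=0xC bytes_emitted=3
After char 5 ('T'=19): chars_in_quartet=2 acc=0x313 bytes_emitted=3
After char 6 ('I'=8): chars_in_quartet=3 acc=0xC4C8 bytes_emitted=3
Padding '=': partial quartet acc=0xC4C8 -> emit 31 32; bytes_emitted=5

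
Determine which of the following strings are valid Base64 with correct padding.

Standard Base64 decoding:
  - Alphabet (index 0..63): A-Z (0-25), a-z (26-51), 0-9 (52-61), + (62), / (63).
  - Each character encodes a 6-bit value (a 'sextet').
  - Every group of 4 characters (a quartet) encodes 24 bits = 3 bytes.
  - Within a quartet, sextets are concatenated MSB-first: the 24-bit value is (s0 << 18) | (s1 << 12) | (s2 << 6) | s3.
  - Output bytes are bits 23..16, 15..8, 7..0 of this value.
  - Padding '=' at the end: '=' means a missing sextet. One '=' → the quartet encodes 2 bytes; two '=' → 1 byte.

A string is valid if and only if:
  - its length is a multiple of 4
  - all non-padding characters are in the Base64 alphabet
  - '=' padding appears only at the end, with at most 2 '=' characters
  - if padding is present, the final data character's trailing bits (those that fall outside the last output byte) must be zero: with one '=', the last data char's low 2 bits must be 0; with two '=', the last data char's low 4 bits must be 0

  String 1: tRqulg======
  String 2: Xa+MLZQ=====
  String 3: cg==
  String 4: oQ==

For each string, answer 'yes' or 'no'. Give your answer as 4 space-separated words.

Answer: no no yes yes

Derivation:
String 1: 'tRqulg======' → invalid (6 pad chars (max 2))
String 2: 'Xa+MLZQ=====' → invalid (5 pad chars (max 2))
String 3: 'cg==' → valid
String 4: 'oQ==' → valid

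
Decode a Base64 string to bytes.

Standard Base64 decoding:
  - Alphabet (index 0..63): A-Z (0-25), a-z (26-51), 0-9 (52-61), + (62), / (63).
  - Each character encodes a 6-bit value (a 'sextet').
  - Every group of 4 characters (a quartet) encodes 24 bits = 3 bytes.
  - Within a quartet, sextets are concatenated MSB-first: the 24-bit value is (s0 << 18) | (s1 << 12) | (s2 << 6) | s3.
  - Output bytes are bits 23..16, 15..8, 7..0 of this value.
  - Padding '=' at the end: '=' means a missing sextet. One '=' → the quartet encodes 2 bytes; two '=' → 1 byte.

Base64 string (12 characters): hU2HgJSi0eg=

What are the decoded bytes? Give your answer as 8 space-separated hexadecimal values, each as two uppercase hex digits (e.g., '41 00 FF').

After char 0 ('h'=33): chars_in_quartet=1 acc=0x21 bytes_emitted=0
After char 1 ('U'=20): chars_in_quartet=2 acc=0x854 bytes_emitted=0
After char 2 ('2'=54): chars_in_quartet=3 acc=0x21536 bytes_emitted=0
After char 3 ('H'=7): chars_in_quartet=4 acc=0x854D87 -> emit 85 4D 87, reset; bytes_emitted=3
After char 4 ('g'=32): chars_in_quartet=1 acc=0x20 bytes_emitted=3
After char 5 ('J'=9): chars_in_quartet=2 acc=0x809 bytes_emitted=3
After char 6 ('S'=18): chars_in_quartet=3 acc=0x20252 bytes_emitted=3
After char 7 ('i'=34): chars_in_quartet=4 acc=0x8094A2 -> emit 80 94 A2, reset; bytes_emitted=6
After char 8 ('0'=52): chars_in_quartet=1 acc=0x34 bytes_emitted=6
After char 9 ('e'=30): chars_in_quartet=2 acc=0xD1E bytes_emitted=6
After char 10 ('g'=32): chars_in_quartet=3 acc=0x347A0 bytes_emitted=6
Padding '=': partial quartet acc=0x347A0 -> emit D1 E8; bytes_emitted=8

Answer: 85 4D 87 80 94 A2 D1 E8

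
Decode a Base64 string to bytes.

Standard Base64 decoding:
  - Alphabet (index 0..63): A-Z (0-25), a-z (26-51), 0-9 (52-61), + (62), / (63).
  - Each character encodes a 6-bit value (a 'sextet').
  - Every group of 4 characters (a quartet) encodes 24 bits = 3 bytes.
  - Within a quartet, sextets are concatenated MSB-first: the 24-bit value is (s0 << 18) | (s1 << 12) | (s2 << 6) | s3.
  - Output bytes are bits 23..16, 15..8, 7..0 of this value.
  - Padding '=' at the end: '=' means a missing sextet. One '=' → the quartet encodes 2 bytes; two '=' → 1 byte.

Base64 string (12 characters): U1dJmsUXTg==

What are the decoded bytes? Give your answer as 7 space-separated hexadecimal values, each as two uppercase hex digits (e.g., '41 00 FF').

After char 0 ('U'=20): chars_in_quartet=1 acc=0x14 bytes_emitted=0
After char 1 ('1'=53): chars_in_quartet=2 acc=0x535 bytes_emitted=0
After char 2 ('d'=29): chars_in_quartet=3 acc=0x14D5D bytes_emitted=0
After char 3 ('J'=9): chars_in_quartet=4 acc=0x535749 -> emit 53 57 49, reset; bytes_emitted=3
After char 4 ('m'=38): chars_in_quartet=1 acc=0x26 bytes_emitted=3
After char 5 ('s'=44): chars_in_quartet=2 acc=0x9AC bytes_emitted=3
After char 6 ('U'=20): chars_in_quartet=3 acc=0x26B14 bytes_emitted=3
After char 7 ('X'=23): chars_in_quartet=4 acc=0x9AC517 -> emit 9A C5 17, reset; bytes_emitted=6
After char 8 ('T'=19): chars_in_quartet=1 acc=0x13 bytes_emitted=6
After char 9 ('g'=32): chars_in_quartet=2 acc=0x4E0 bytes_emitted=6
Padding '==': partial quartet acc=0x4E0 -> emit 4E; bytes_emitted=7

Answer: 53 57 49 9A C5 17 4E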